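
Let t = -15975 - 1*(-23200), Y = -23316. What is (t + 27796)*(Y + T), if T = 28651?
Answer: 186837035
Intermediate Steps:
t = 7225 (t = -15975 + 23200 = 7225)
(t + 27796)*(Y + T) = (7225 + 27796)*(-23316 + 28651) = 35021*5335 = 186837035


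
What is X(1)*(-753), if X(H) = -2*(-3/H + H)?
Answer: -3012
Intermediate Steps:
X(H) = -2*H + 6/H (X(H) = -2*(H - 3/H) = -2*H + 6/H)
X(1)*(-753) = (-2*1 + 6/1)*(-753) = (-2 + 6*1)*(-753) = (-2 + 6)*(-753) = 4*(-753) = -3012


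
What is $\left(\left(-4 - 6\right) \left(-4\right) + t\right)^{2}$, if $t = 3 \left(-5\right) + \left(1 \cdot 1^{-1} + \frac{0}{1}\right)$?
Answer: $676$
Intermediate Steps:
$t = -14$ ($t = -15 + \left(1 \cdot 1 + 0 \cdot 1\right) = -15 + \left(1 + 0\right) = -15 + 1 = -14$)
$\left(\left(-4 - 6\right) \left(-4\right) + t\right)^{2} = \left(\left(-4 - 6\right) \left(-4\right) - 14\right)^{2} = \left(\left(-10\right) \left(-4\right) - 14\right)^{2} = \left(40 - 14\right)^{2} = 26^{2} = 676$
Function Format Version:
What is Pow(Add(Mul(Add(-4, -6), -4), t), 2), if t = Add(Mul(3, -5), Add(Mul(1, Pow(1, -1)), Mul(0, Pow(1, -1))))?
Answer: 676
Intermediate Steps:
t = -14 (t = Add(-15, Add(Mul(1, 1), Mul(0, 1))) = Add(-15, Add(1, 0)) = Add(-15, 1) = -14)
Pow(Add(Mul(Add(-4, -6), -4), t), 2) = Pow(Add(Mul(Add(-4, -6), -4), -14), 2) = Pow(Add(Mul(-10, -4), -14), 2) = Pow(Add(40, -14), 2) = Pow(26, 2) = 676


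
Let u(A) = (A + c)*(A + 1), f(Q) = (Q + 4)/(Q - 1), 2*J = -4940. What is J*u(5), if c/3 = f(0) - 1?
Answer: 148200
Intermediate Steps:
J = -2470 (J = (½)*(-4940) = -2470)
f(Q) = (4 + Q)/(-1 + Q)
c = -15 (c = 3*((4 + 0)/(-1 + 0) - 1) = 3*(4/(-1) - 1) = 3*(-1*4 - 1) = 3*(-4 - 1) = 3*(-5) = -15)
u(A) = (1 + A)*(-15 + A) (u(A) = (A - 15)*(A + 1) = (-15 + A)*(1 + A) = (1 + A)*(-15 + A))
J*u(5) = -2470*(-15 + 5² - 14*5) = -2470*(-15 + 25 - 70) = -2470*(-60) = 148200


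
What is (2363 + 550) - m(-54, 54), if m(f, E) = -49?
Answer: 2962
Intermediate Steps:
(2363 + 550) - m(-54, 54) = (2363 + 550) - 1*(-49) = 2913 + 49 = 2962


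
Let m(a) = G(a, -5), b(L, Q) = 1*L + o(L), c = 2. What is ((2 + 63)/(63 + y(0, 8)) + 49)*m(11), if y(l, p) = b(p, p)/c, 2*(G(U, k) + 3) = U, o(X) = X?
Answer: 8860/71 ≈ 124.79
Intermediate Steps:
G(U, k) = -3 + U/2
b(L, Q) = 2*L (b(L, Q) = 1*L + L = L + L = 2*L)
m(a) = -3 + a/2
y(l, p) = p (y(l, p) = (2*p)/2 = (2*p)*(½) = p)
((2 + 63)/(63 + y(0, 8)) + 49)*m(11) = ((2 + 63)/(63 + 8) + 49)*(-3 + (½)*11) = (65/71 + 49)*(-3 + 11/2) = (65*(1/71) + 49)*(5/2) = (65/71 + 49)*(5/2) = (3544/71)*(5/2) = 8860/71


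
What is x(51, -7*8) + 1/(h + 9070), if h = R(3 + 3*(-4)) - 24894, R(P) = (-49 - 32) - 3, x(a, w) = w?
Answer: -890849/15908 ≈ -56.000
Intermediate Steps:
R(P) = -84 (R(P) = -81 - 3 = -84)
h = -24978 (h = -84 - 24894 = -24978)
x(51, -7*8) + 1/(h + 9070) = -7*8 + 1/(-24978 + 9070) = -56 + 1/(-15908) = -56 - 1/15908 = -890849/15908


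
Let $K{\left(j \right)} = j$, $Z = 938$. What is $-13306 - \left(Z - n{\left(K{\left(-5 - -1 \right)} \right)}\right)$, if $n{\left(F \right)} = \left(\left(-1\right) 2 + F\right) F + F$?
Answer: $-14224$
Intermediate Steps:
$n{\left(F \right)} = F + F \left(-2 + F\right)$ ($n{\left(F \right)} = \left(-2 + F\right) F + F = F \left(-2 + F\right) + F = F + F \left(-2 + F\right)$)
$-13306 - \left(Z - n{\left(K{\left(-5 - -1 \right)} \right)}\right) = -13306 - \left(938 - \left(-5 - -1\right) \left(-1 - 4\right)\right) = -13306 - \left(938 - \left(-5 + 1\right) \left(-1 + \left(-5 + 1\right)\right)\right) = -13306 - \left(938 + 4 \left(-1 - 4\right)\right) = -13306 - 918 = -14224$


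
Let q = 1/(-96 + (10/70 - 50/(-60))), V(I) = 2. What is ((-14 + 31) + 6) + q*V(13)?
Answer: 91709/3991 ≈ 22.979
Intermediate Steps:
q = -42/3991 (q = 1/(-96 + (10*(1/70) - 50*(-1/60))) = 1/(-96 + (1/7 + 5/6)) = 1/(-96 + 41/42) = 1/(-3991/42) = -42/3991 ≈ -0.010524)
((-14 + 31) + 6) + q*V(13) = ((-14 + 31) + 6) - 42/3991*2 = (17 + 6) - 84/3991 = 23 - 84/3991 = 91709/3991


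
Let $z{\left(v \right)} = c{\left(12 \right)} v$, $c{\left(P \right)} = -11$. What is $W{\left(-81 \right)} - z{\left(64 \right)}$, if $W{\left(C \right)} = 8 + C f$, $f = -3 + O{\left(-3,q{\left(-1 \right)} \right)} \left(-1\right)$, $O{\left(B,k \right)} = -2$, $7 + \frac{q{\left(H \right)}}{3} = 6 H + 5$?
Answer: $793$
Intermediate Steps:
$q{\left(H \right)} = -6 + 18 H$ ($q{\left(H \right)} = -21 + 3 \left(6 H + 5\right) = -21 + 3 \left(5 + 6 H\right) = -21 + \left(15 + 18 H\right) = -6 + 18 H$)
$f = -1$ ($f = -3 - -2 = -3 + 2 = -1$)
$z{\left(v \right)} = - 11 v$
$W{\left(C \right)} = 8 - C$ ($W{\left(C \right)} = 8 + C \left(-1\right) = 8 - C$)
$W{\left(-81 \right)} - z{\left(64 \right)} = \left(8 - -81\right) - \left(-11\right) 64 = \left(8 + 81\right) - -704 = 89 + 704 = 793$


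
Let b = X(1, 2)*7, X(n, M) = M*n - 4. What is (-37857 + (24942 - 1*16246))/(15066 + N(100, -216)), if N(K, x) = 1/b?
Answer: -408254/210923 ≈ -1.9356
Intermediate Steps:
X(n, M) = -4 + M*n
b = -14 (b = (-4 + 2*1)*7 = (-4 + 2)*7 = -2*7 = -14)
N(K, x) = -1/14 (N(K, x) = 1/(-14) = -1/14)
(-37857 + (24942 - 1*16246))/(15066 + N(100, -216)) = (-37857 + (24942 - 1*16246))/(15066 - 1/14) = (-37857 + (24942 - 16246))/(210923/14) = (-37857 + 8696)*(14/210923) = -29161*14/210923 = -408254/210923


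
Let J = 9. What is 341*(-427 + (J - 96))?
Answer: -175274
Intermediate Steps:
341*(-427 + (J - 96)) = 341*(-427 + (9 - 96)) = 341*(-427 - 87) = 341*(-514) = -175274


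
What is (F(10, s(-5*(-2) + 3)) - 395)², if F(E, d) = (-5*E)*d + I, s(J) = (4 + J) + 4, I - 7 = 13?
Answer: 2030625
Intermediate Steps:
I = 20 (I = 7 + 13 = 20)
s(J) = 8 + J
F(E, d) = 20 - 5*E*d (F(E, d) = (-5*E)*d + 20 = -5*E*d + 20 = 20 - 5*E*d)
(F(10, s(-5*(-2) + 3)) - 395)² = ((20 - 5*10*(8 + (-5*(-2) + 3))) - 395)² = ((20 - 5*10*(8 + (10 + 3))) - 395)² = ((20 - 5*10*(8 + 13)) - 395)² = ((20 - 5*10*21) - 395)² = ((20 - 1050) - 395)² = (-1030 - 395)² = (-1425)² = 2030625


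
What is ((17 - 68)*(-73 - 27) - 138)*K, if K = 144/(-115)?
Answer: -714528/115 ≈ -6213.3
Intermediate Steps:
K = -144/115 (K = 144*(-1/115) = -144/115 ≈ -1.2522)
((17 - 68)*(-73 - 27) - 138)*K = ((17 - 68)*(-73 - 27) - 138)*(-144/115) = (-51*(-100) - 138)*(-144/115) = (5100 - 138)*(-144/115) = 4962*(-144/115) = -714528/115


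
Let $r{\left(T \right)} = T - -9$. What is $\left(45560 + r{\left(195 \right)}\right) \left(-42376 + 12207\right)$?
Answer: $-1380654116$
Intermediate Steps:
$r{\left(T \right)} = 9 + T$ ($r{\left(T \right)} = T + 9 = 9 + T$)
$\left(45560 + r{\left(195 \right)}\right) \left(-42376 + 12207\right) = \left(45560 + \left(9 + 195\right)\right) \left(-42376 + 12207\right) = \left(45560 + 204\right) \left(-30169\right) = 45764 \left(-30169\right) = -1380654116$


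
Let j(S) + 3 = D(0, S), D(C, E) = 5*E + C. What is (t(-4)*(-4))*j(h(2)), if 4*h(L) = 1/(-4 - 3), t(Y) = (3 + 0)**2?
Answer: 801/7 ≈ 114.43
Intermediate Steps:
D(C, E) = C + 5*E
t(Y) = 9 (t(Y) = 3**2 = 9)
h(L) = -1/28 (h(L) = 1/(4*(-4 - 3)) = (1/4)/(-7) = (1/4)*(-1/7) = -1/28)
j(S) = -3 + 5*S (j(S) = -3 + (0 + 5*S) = -3 + 5*S)
(t(-4)*(-4))*j(h(2)) = (9*(-4))*(-3 + 5*(-1/28)) = -36*(-3 - 5/28) = -36*(-89/28) = 801/7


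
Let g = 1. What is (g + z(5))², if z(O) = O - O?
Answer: 1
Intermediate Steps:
z(O) = 0
(g + z(5))² = (1 + 0)² = 1² = 1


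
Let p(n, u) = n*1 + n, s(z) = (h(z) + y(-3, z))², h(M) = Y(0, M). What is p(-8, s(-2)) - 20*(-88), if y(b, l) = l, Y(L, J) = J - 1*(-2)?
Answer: 1744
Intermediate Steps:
Y(L, J) = 2 + J (Y(L, J) = J + 2 = 2 + J)
h(M) = 2 + M
s(z) = (2 + 2*z)² (s(z) = ((2 + z) + z)² = (2 + 2*z)²)
p(n, u) = 2*n (p(n, u) = n + n = 2*n)
p(-8, s(-2)) - 20*(-88) = 2*(-8) - 20*(-88) = -16 + 1760 = 1744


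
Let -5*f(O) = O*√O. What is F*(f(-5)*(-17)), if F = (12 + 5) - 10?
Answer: -119*I*√5 ≈ -266.09*I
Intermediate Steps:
f(O) = -O^(3/2)/5 (f(O) = -O*√O/5 = -O^(3/2)/5)
F = 7 (F = 17 - 10 = 7)
F*(f(-5)*(-17)) = 7*(-(-1)*I*√5*(-17)) = 7*((I*√5)*(-17)) = 7*(-17*I*√5) = -119*I*√5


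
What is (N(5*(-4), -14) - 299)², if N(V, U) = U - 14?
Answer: 106929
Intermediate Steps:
N(V, U) = -14 + U
(N(5*(-4), -14) - 299)² = ((-14 - 14) - 299)² = (-28 - 299)² = (-327)² = 106929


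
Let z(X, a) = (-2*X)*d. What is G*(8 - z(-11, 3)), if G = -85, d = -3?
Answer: -6290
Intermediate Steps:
z(X, a) = 6*X (z(X, a) = -2*X*(-3) = 6*X)
G*(8 - z(-11, 3)) = -85*(8 - 6*(-11)) = -85*(8 - 1*(-66)) = -85*(8 + 66) = -85*74 = -6290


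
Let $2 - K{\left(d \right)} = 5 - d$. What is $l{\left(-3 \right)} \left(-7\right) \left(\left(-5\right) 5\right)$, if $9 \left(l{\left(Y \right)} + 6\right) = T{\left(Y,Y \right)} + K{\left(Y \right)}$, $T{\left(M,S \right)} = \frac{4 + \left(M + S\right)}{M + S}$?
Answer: $- \frac{31325}{27} \approx -1160.2$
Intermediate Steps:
$K{\left(d \right)} = -3 + d$ ($K{\left(d \right)} = 2 - \left(5 - d\right) = 2 + \left(-5 + d\right) = -3 + d$)
$T{\left(M,S \right)} = \frac{4 + M + S}{M + S}$
$l{\left(Y \right)} = - \frac{19}{3} + \frac{Y}{9} + \frac{4 + 2 Y}{18 Y}$ ($l{\left(Y \right)} = -6 + \frac{\frac{4 + Y + Y}{Y + Y} + \left(-3 + Y\right)}{9} = -6 + \frac{\frac{4 + 2 Y}{2 Y} + \left(-3 + Y\right)}{9} = -6 + \frac{-3 + Y + \frac{4 + 2 Y}{2 Y}}{9} = -6 + \left(- \frac{1}{3} + \frac{Y}{9} + \frac{4 + 2 Y}{18 Y}\right) = - \frac{19}{3} + \frac{Y}{9} + \frac{4 + 2 Y}{18 Y}$)
$l{\left(-3 \right)} \left(-7\right) \left(\left(-5\right) 5\right) = \frac{2 - 3 - 3 \left(-57 - 3\right)}{9 \left(-3\right)} \left(-7\right) \left(\left(-5\right) 5\right) = \frac{1}{9} \left(- \frac{1}{3}\right) \left(2 - 3 - -180\right) \left(-7\right) \left(-25\right) = \frac{1}{9} \left(- \frac{1}{3}\right) \left(2 - 3 + 180\right) \left(-7\right) \left(-25\right) = \frac{1}{9} \left(- \frac{1}{3}\right) 179 \left(-7\right) \left(-25\right) = \left(- \frac{179}{27}\right) \left(-7\right) \left(-25\right) = \frac{1253}{27} \left(-25\right) = - \frac{31325}{27}$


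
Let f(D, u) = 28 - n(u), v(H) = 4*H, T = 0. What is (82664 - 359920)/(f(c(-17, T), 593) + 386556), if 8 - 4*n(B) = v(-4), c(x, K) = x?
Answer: -138628/193289 ≈ -0.71721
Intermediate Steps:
n(B) = 6 (n(B) = 2 - (-4) = 2 - 1/4*(-16) = 2 + 4 = 6)
f(D, u) = 22 (f(D, u) = 28 - 1*6 = 28 - 6 = 22)
(82664 - 359920)/(f(c(-17, T), 593) + 386556) = (82664 - 359920)/(22 + 386556) = -277256/386578 = -277256*1/386578 = -138628/193289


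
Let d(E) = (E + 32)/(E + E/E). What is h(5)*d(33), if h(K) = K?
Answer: 325/34 ≈ 9.5588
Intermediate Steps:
d(E) = (32 + E)/(1 + E) (d(E) = (32 + E)/(E + 1) = (32 + E)/(1 + E))
h(5)*d(33) = 5*((32 + 33)/(1 + 33)) = 5*(65/34) = 325/34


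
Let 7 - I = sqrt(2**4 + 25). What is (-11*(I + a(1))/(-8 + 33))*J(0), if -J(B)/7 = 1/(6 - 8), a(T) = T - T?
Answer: -539/50 + 77*sqrt(41)/50 ≈ -0.91919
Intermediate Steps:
a(T) = 0
J(B) = 7/2 (J(B) = -7/(6 - 8) = -7/(-2) = -7*(-1/2) = 7/2)
I = 7 - sqrt(41) (I = 7 - sqrt(2**4 + 25) = 7 - sqrt(16 + 25) = 7 - sqrt(41) ≈ 0.59688)
(-11*(I + a(1))/(-8 + 33))*J(0) = -11*((7 - sqrt(41)) + 0)/(-8 + 33)*(7/2) = -11*(7 - sqrt(41))/25*(7/2) = -11*(7/25 - sqrt(41)/25)*(7/2) = (-77/25 + 11*sqrt(41)/25)*(7/2) = -539/50 + 77*sqrt(41)/50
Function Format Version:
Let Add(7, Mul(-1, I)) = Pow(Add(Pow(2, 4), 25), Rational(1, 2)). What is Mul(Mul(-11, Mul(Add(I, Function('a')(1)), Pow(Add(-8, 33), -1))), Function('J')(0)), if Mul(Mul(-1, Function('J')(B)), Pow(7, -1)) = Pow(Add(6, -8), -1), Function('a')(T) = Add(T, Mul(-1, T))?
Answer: Add(Rational(-539, 50), Mul(Rational(77, 50), Pow(41, Rational(1, 2)))) ≈ -0.91919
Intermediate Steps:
Function('a')(T) = 0
Function('J')(B) = Rational(7, 2) (Function('J')(B) = Mul(-7, Pow(Add(6, -8), -1)) = Mul(-7, Pow(-2, -1)) = Mul(-7, Rational(-1, 2)) = Rational(7, 2))
I = Add(7, Mul(-1, Pow(41, Rational(1, 2)))) (I = Add(7, Mul(-1, Pow(Add(Pow(2, 4), 25), Rational(1, 2)))) = Add(7, Mul(-1, Pow(Add(16, 25), Rational(1, 2)))) = Add(7, Mul(-1, Pow(41, Rational(1, 2)))) ≈ 0.59688)
Mul(Mul(-11, Mul(Add(I, Function('a')(1)), Pow(Add(-8, 33), -1))), Function('J')(0)) = Mul(Mul(-11, Mul(Add(Add(7, Mul(-1, Pow(41, Rational(1, 2)))), 0), Pow(Add(-8, 33), -1))), Rational(7, 2)) = Mul(Mul(-11, Mul(Add(7, Mul(-1, Pow(41, Rational(1, 2)))), Pow(25, -1))), Rational(7, 2)) = Mul(Mul(-11, Mul(Add(7, Mul(-1, Pow(41, Rational(1, 2)))), Rational(1, 25))), Rational(7, 2)) = Mul(Mul(-11, Add(Rational(7, 25), Mul(Rational(-1, 25), Pow(41, Rational(1, 2))))), Rational(7, 2)) = Mul(Add(Rational(-77, 25), Mul(Rational(11, 25), Pow(41, Rational(1, 2)))), Rational(7, 2)) = Add(Rational(-539, 50), Mul(Rational(77, 50), Pow(41, Rational(1, 2))))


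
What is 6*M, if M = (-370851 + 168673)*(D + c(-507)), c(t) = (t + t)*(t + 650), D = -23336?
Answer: 204205440984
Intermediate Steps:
c(t) = 2*t*(650 + t) (c(t) = (2*t)*(650 + t) = 2*t*(650 + t))
M = 34034240164 (M = (-370851 + 168673)*(-23336 + 2*(-507)*(650 - 507)) = -202178*(-23336 + 2*(-507)*143) = -202178*(-23336 - 145002) = -202178*(-168338) = 34034240164)
6*M = 6*34034240164 = 204205440984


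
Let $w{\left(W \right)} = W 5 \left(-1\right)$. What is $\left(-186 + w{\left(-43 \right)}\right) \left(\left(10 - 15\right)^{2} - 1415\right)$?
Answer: $-40310$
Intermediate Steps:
$w{\left(W \right)} = - 5 W$ ($w{\left(W \right)} = 5 W \left(-1\right) = - 5 W$)
$\left(-186 + w{\left(-43 \right)}\right) \left(\left(10 - 15\right)^{2} - 1415\right) = \left(-186 - -215\right) \left(\left(10 - 15\right)^{2} - 1415\right) = \left(-186 + 215\right) \left(\left(-5\right)^{2} - 1415\right) = 29 \left(25 - 1415\right) = 29 \left(-1390\right) = -40310$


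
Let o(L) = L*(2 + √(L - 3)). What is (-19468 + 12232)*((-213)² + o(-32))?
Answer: -327826980 + 231552*I*√35 ≈ -3.2783e+8 + 1.3699e+6*I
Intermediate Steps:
o(L) = L*(2 + √(-3 + L))
(-19468 + 12232)*((-213)² + o(-32)) = (-19468 + 12232)*((-213)² - 32*(2 + √(-3 - 32))) = -7236*(45369 - 32*(2 + √(-35))) = -7236*(45369 - 32*(2 + I*√35)) = -7236*(45369 + (-64 - 32*I*√35)) = -7236*(45305 - 32*I*√35) = -327826980 + 231552*I*√35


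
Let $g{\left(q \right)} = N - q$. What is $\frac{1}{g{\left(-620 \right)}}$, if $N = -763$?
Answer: $- \frac{1}{143} \approx -0.006993$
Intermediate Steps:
$g{\left(q \right)} = -763 - q$
$\frac{1}{g{\left(-620 \right)}} = \frac{1}{-763 - -620} = \frac{1}{-763 + 620} = \frac{1}{-143} = - \frac{1}{143}$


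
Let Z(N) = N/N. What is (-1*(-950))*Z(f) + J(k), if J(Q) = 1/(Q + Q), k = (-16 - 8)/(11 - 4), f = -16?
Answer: 45593/48 ≈ 949.85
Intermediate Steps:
Z(N) = 1
k = -24/7 ≈ -3.4286
J(Q) = 1/(2*Q)
(-1*(-950))*Z(f) + J(k) = -1*(-950)*1 + 1/(2*(-24/7)) = 950*1 + (1/2)*(-7/24) = 950 - 7/48 = 45593/48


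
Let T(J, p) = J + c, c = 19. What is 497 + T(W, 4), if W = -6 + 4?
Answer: 514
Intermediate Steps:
W = -2
T(J, p) = 19 + J (T(J, p) = J + 19 = 19 + J)
497 + T(W, 4) = 497 + (19 - 2) = 497 + 17 = 514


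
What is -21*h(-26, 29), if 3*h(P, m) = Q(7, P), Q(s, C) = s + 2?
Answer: -63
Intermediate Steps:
Q(s, C) = 2 + s
h(P, m) = 3 (h(P, m) = (2 + 7)/3 = (⅓)*9 = 3)
-21*h(-26, 29) = -21*3 = -63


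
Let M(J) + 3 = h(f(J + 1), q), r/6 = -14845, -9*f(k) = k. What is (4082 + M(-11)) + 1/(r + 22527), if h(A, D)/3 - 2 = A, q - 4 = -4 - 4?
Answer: 272049964/66543 ≈ 4088.3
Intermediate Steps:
q = -4 (q = 4 + (-4 - 4) = 4 - 8 = -4)
f(k) = -k/9
h(A, D) = 6 + 3*A
r = -89070 (r = 6*(-14845) = -89070)
M(J) = 8/3 - J/3 (M(J) = -3 + (6 + 3*(-(J + 1)/9)) = -3 + (6 + 3*(-(1 + J)/9)) = -3 + (6 + 3*(-⅑ - J/9)) = -3 + (6 + (-⅓ - J/3)) = -3 + (17/3 - J/3) = 8/3 - J/3)
(4082 + M(-11)) + 1/(r + 22527) = (4082 + (8/3 - ⅓*(-11))) + 1/(-89070 + 22527) = (4082 + (8/3 + 11/3)) + 1/(-66543) = (4082 + 19/3) - 1/66543 = 12265/3 - 1/66543 = 272049964/66543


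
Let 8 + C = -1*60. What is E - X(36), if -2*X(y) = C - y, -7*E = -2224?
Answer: 1860/7 ≈ 265.71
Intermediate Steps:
E = 2224/7 (E = -1/7*(-2224) = 2224/7 ≈ 317.71)
C = -68 (C = -8 - 1*60 = -8 - 60 = -68)
X(y) = 34 + y/2 (X(y) = -(-68 - y)/2 = 34 + y/2)
E - X(36) = 2224/7 - (34 + (1/2)*36) = 2224/7 - (34 + 18) = 2224/7 - 1*52 = 2224/7 - 52 = 1860/7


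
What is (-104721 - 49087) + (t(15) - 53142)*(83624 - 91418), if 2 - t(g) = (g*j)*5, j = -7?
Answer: 409927502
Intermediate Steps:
t(g) = 2 + 35*g (t(g) = 2 - g*(-7)*5 = 2 - (-7*g)*5 = 2 - (-35)*g = 2 + 35*g)
(-104721 - 49087) + (t(15) - 53142)*(83624 - 91418) = (-104721 - 49087) + ((2 + 35*15) - 53142)*(83624 - 91418) = -153808 + ((2 + 525) - 53142)*(-7794) = -153808 + (527 - 53142)*(-7794) = -153808 - 52615*(-7794) = -153808 + 410081310 = 409927502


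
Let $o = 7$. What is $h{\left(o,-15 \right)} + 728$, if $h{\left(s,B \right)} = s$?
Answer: $735$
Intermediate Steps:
$h{\left(o,-15 \right)} + 728 = 7 + 728 = 735$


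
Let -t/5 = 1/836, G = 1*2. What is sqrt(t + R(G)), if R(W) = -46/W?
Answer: 3*I*sqrt(446633)/418 ≈ 4.7965*I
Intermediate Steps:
G = 2
t = -5/836 ≈ -0.0059809
sqrt(t + R(G)) = sqrt(-5/836 - 46/2) = sqrt(-5/836 - 46*1/2) = sqrt(-5/836 - 23) = sqrt(-19233/836) = 3*I*sqrt(446633)/418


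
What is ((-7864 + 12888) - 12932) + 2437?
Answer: -5471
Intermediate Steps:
((-7864 + 12888) - 12932) + 2437 = (5024 - 12932) + 2437 = -7908 + 2437 = -5471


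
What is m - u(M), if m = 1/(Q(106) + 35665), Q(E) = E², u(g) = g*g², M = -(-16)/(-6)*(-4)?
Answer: -1536851941/1266327 ≈ -1213.6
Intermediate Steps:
M = 32/3 (M = -(-16)*(-1)/6*(-4) = -4*⅔*(-4) = -8/3*(-4) = 32/3 ≈ 10.667)
u(g) = g³
m = 1/46901 (m = 1/(106² + 35665) = 1/(11236 + 35665) = 1/46901 ≈ 2.1321e-5)
m - u(M) = 1/46901 - (32/3)³ = 1/46901 - 1*32768/27 = 1/46901 - 32768/27 = -1536851941/1266327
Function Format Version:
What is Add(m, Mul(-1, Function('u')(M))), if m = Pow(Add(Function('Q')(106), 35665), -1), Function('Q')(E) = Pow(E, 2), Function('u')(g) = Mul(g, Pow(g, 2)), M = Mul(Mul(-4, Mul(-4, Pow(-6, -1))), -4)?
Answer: Rational(-1536851941, 1266327) ≈ -1213.6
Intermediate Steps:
M = Rational(32, 3) (M = Mul(Mul(-4, Mul(-4, Rational(-1, 6))), -4) = Mul(Mul(-4, Rational(2, 3)), -4) = Mul(Rational(-8, 3), -4) = Rational(32, 3) ≈ 10.667)
Function('u')(g) = Pow(g, 3)
m = Rational(1, 46901) (m = Pow(Add(Pow(106, 2), 35665), -1) = Pow(Add(11236, 35665), -1) = Pow(46901, -1) = Rational(1, 46901) ≈ 2.1321e-5)
Add(m, Mul(-1, Function('u')(M))) = Add(Rational(1, 46901), Mul(-1, Pow(Rational(32, 3), 3))) = Add(Rational(1, 46901), Mul(-1, Rational(32768, 27))) = Add(Rational(1, 46901), Rational(-32768, 27)) = Rational(-1536851941, 1266327)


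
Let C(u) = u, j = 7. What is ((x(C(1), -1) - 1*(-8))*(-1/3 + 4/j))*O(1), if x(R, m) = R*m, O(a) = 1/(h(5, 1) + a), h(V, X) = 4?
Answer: 1/3 ≈ 0.33333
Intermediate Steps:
O(a) = 1/(4 + a)
((x(C(1), -1) - 1*(-8))*(-1/3 + 4/j))*O(1) = ((1*(-1) - 1*(-8))*(-1/3 + 4/7))/(4 + 1) = ((-1 + 8)*(-1*1/3 + 4*(1/7)))/5 = (7*(-1/3 + 4/7))*(1/5) = (7*(5/21))*(1/5) = (5/3)*(1/5) = 1/3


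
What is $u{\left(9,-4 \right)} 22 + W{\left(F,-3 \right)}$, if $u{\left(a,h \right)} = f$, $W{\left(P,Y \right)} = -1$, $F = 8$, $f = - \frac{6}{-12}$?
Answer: $10$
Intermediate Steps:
$f = \frac{1}{2}$ ($f = \left(-6\right) \left(- \frac{1}{12}\right) = \frac{1}{2} \approx 0.5$)
$u{\left(a,h \right)} = \frac{1}{2}$
$u{\left(9,-4 \right)} 22 + W{\left(F,-3 \right)} = \frac{1}{2} \cdot 22 - 1 = 11 - 1 = 10$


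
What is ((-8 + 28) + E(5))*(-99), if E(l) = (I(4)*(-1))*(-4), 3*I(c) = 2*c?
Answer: -3036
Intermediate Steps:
I(c) = 2*c/3 (I(c) = (2*c)/3 = 2*c/3)
E(l) = 32/3 (E(l) = (((⅔)*4)*(-1))*(-4) = ((8/3)*(-1))*(-4) = -8/3*(-4) = 32/3)
((-8 + 28) + E(5))*(-99) = ((-8 + 28) + 32/3)*(-99) = (20 + 32/3)*(-99) = (92/3)*(-99) = -3036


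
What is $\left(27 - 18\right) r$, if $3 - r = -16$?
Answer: $171$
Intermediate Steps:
$r = 19$ ($r = 3 - -16 = 3 + 16 = 19$)
$\left(27 - 18\right) r = \left(27 - 18\right) 19 = 9 \cdot 19 = 171$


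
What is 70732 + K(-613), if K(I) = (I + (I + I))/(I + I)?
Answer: 141467/2 ≈ 70734.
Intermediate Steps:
K(I) = 3/2 (K(I) = (I + 2*I)/((2*I)) = (3*I)*(1/(2*I)) = 3/2)
70732 + K(-613) = 70732 + 3/2 = 141467/2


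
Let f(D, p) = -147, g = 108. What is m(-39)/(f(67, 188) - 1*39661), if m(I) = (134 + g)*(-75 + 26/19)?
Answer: 169279/378176 ≈ 0.44762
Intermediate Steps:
m(I) = -338558/19 (m(I) = (134 + 108)*(-75 + 26/19) = 242*(-75 + 26*(1/19)) = 242*(-75 + 26/19) = 242*(-1399/19) = -338558/19)
m(-39)/(f(67, 188) - 1*39661) = -338558/(19*(-147 - 1*39661)) = -338558/(19*(-147 - 39661)) = -338558/19/(-39808) = -338558/19*(-1/39808) = 169279/378176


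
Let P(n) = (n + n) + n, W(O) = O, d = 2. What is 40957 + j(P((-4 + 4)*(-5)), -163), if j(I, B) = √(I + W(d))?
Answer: 40957 + √2 ≈ 40958.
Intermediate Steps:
P(n) = 3*n (P(n) = 2*n + n = 3*n)
j(I, B) = √(2 + I) (j(I, B) = √(I + 2) = √(2 + I))
40957 + j(P((-4 + 4)*(-5)), -163) = 40957 + √(2 + 3*((-4 + 4)*(-5))) = 40957 + √(2 + 3*(0*(-5))) = 40957 + √(2 + 3*0) = 40957 + √(2 + 0) = 40957 + √2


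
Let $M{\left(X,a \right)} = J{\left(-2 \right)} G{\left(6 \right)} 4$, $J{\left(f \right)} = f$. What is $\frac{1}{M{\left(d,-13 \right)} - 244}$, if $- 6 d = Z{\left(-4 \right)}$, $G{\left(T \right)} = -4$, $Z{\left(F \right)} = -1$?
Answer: $- \frac{1}{212} \approx -0.004717$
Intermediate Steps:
$d = \frac{1}{6}$ ($d = \left(- \frac{1}{6}\right) \left(-1\right) = \frac{1}{6} \approx 0.16667$)
$M{\left(X,a \right)} = 32$ ($M{\left(X,a \right)} = \left(-2\right) \left(-4\right) 4 = 8 \cdot 4 = 32$)
$\frac{1}{M{\left(d,-13 \right)} - 244} = \frac{1}{32 - 244} = \frac{1}{-212} = - \frac{1}{212}$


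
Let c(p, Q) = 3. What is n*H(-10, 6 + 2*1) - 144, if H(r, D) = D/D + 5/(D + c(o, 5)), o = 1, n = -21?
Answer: -1920/11 ≈ -174.55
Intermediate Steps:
H(r, D) = 1 + 5/(3 + D) (H(r, D) = D/D + 5/(D + 3) = 1 + 5/(3 + D))
n*H(-10, 6 + 2*1) - 144 = -21*(8 + (6 + 2*1))/(3 + (6 + 2*1)) - 144 = -21*(8 + (6 + 2))/(3 + (6 + 2)) - 144 = -21*(8 + 8)/(3 + 8) - 144 = -21*16/11 - 144 = -336/11 - 144 = -1920/11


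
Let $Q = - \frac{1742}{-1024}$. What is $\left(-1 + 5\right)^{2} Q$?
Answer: $\frac{871}{32} \approx 27.219$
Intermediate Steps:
$Q = \frac{871}{512}$ ($Q = \left(-1742\right) \left(- \frac{1}{1024}\right) = \frac{871}{512} \approx 1.7012$)
$\left(-1 + 5\right)^{2} Q = \left(-1 + 5\right)^{2} \cdot \frac{871}{512} = 4^{2} \cdot \frac{871}{512} = 16 \cdot \frac{871}{512} = \frac{871}{32}$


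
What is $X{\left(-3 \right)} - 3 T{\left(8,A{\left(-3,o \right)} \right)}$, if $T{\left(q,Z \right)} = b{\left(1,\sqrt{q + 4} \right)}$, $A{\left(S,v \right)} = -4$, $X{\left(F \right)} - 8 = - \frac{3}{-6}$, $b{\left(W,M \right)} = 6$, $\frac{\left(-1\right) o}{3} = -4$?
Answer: $- \frac{19}{2} \approx -9.5$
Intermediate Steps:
$o = 12$ ($o = \left(-3\right) \left(-4\right) = 12$)
$X{\left(F \right)} = \frac{17}{2}$ ($X{\left(F \right)} = 8 - \frac{3}{-6} = 8 - - \frac{1}{2} = 8 + \frac{1}{2} = \frac{17}{2}$)
$T{\left(q,Z \right)} = 6$
$X{\left(-3 \right)} - 3 T{\left(8,A{\left(-3,o \right)} \right)} = \frac{17}{2} - 18 = - \frac{19}{2}$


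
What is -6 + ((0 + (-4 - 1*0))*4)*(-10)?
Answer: 154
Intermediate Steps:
-6 + ((0 + (-4 - 1*0))*4)*(-10) = -6 + ((0 + (-4 + 0))*4)*(-10) = -6 + ((0 - 4)*4)*(-10) = -6 - 4*4*(-10) = -6 - 16*(-10) = -6 + 160 = 154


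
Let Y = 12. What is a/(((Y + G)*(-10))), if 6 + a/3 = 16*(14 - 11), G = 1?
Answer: -63/65 ≈ -0.96923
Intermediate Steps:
a = 126 (a = -18 + 3*(16*(14 - 11)) = -18 + 3*(16*3) = -18 + 3*48 = -18 + 144 = 126)
a/(((Y + G)*(-10))) = 126/(((12 + 1)*(-10))) = 126/((13*(-10))) = 126/(-130) = 126*(-1/130) = -63/65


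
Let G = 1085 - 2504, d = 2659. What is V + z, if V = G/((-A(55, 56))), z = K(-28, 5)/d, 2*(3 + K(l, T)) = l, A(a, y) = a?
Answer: 342926/13295 ≈ 25.794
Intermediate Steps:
G = -1419
K(l, T) = -3 + l/2
z = -17/2659 (z = (-3 + (½)*(-28))/2659 = (-3 - 14)*(1/2659) = -17*1/2659 = -17/2659 ≈ -0.0063934)
V = 129/5 (V = -1419/((-1*55)) = -1419/(-55) = -1419*(-1/55) = 129/5 ≈ 25.800)
V + z = 129/5 - 17/2659 = 342926/13295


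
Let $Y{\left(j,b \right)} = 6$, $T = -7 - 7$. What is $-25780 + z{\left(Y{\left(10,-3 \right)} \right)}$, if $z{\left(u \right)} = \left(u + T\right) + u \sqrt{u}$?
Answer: $-25788 + 6 \sqrt{6} \approx -25773.0$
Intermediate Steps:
$T = -14$
$z{\left(u \right)} = -14 + u + u^{\frac{3}{2}}$ ($z{\left(u \right)} = \left(u - 14\right) + u \sqrt{u} = \left(-14 + u\right) + u^{\frac{3}{2}} = -14 + u + u^{\frac{3}{2}}$)
$-25780 + z{\left(Y{\left(10,-3 \right)} \right)} = -25780 + \left(-14 + 6 + 6^{\frac{3}{2}}\right) = -25780 + \left(-14 + 6 + 6 \sqrt{6}\right) = -25780 - \left(8 - 6 \sqrt{6}\right) = -25788 + 6 \sqrt{6}$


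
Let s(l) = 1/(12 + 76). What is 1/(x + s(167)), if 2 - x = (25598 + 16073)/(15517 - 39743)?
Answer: 1065944/3977525 ≈ 0.26799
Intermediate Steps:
s(l) = 1/88
x = 90123/24226 (x = 2 - (25598 + 16073)/(15517 - 39743) = 2 - 41671/(-24226) = 2 - 41671*(-1)/24226 = 2 - 1*(-41671/24226) = 2 + 41671/24226 = 90123/24226 ≈ 3.7201)
1/(x + s(167)) = 1/(90123/24226 + 1/88) = 1/(3977525/1065944) = 1065944/3977525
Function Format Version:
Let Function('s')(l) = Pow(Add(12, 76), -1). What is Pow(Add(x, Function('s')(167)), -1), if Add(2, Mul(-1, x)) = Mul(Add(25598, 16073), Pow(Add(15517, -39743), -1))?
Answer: Rational(1065944, 3977525) ≈ 0.26799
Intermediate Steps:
Function('s')(l) = Rational(1, 88) (Function('s')(l) = Pow(88, -1) = Rational(1, 88))
x = Rational(90123, 24226) (x = Add(2, Mul(-1, Mul(Add(25598, 16073), Pow(Add(15517, -39743), -1)))) = Add(2, Mul(-1, Mul(41671, Pow(-24226, -1)))) = Add(2, Mul(-1, Mul(41671, Rational(-1, 24226)))) = Add(2, Mul(-1, Rational(-41671, 24226))) = Add(2, Rational(41671, 24226)) = Rational(90123, 24226) ≈ 3.7201)
Pow(Add(x, Function('s')(167)), -1) = Pow(Add(Rational(90123, 24226), Rational(1, 88)), -1) = Pow(Rational(3977525, 1065944), -1) = Rational(1065944, 3977525)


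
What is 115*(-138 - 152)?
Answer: -33350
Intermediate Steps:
115*(-138 - 152) = 115*(-290) = -33350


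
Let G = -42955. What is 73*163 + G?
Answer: -31056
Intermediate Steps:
73*163 + G = 73*163 - 42955 = 11899 - 42955 = -31056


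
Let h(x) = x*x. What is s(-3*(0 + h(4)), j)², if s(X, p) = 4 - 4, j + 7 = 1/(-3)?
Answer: 0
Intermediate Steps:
h(x) = x²
j = -22/3 (j = -7 + 1/(-3) = -7 - ⅓ = -22/3 ≈ -7.3333)
s(X, p) = 0
s(-3*(0 + h(4)), j)² = 0² = 0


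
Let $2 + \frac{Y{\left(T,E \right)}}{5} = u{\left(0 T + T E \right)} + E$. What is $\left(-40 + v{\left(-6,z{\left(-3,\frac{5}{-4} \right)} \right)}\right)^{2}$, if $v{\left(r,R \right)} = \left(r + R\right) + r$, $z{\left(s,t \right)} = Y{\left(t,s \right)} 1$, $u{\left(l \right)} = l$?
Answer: $\frac{54289}{16} \approx 3393.1$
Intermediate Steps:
$Y{\left(T,E \right)} = -10 + 5 E + 5 E T$ ($Y{\left(T,E \right)} = -10 + 5 \left(\left(0 T + T E\right) + E\right) = -10 + 5 \left(\left(0 + E T\right) + E\right) = -10 + 5 \left(E T + E\right) = -10 + 5 \left(E + E T\right) = -10 + \left(5 E + 5 E T\right) = -10 + 5 E + 5 E T$)
$z{\left(s,t \right)} = -10 + 5 s + 5 s t$ ($z{\left(s,t \right)} = \left(-10 + 5 s + 5 s t\right) 1 = -10 + 5 s + 5 s t$)
$v{\left(r,R \right)} = R + 2 r$ ($v{\left(r,R \right)} = \left(R + r\right) + r = R + 2 r$)
$\left(-40 + v{\left(-6,z{\left(-3,\frac{5}{-4} \right)} \right)}\right)^{2} = \left(-40 + \left(\left(-10 + 5 \left(-3\right) + 5 \left(-3\right) \frac{5}{-4}\right) + 2 \left(-6\right)\right)\right)^{2} = \left(-40 - \left(37 + 15 \cdot 5 \left(- \frac{1}{4}\right)\right)\right)^{2} = \left(-40 - \frac{73}{4}\right)^{2} = \left(- \frac{233}{4}\right)^{2} = \frac{54289}{16}$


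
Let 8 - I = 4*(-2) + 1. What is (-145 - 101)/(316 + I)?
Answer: -246/331 ≈ -0.74320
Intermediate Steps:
I = 15 (I = 8 - (4*(-2) + 1) = 8 - (-8 + 1) = 8 - 1*(-7) = 8 + 7 = 15)
(-145 - 101)/(316 + I) = (-145 - 101)/(316 + 15) = -246/331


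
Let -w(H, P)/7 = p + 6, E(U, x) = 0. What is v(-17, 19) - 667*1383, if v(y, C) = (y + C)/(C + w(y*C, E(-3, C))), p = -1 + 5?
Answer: -47045513/51 ≈ -9.2246e+5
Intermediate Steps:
p = 4
w(H, P) = -70 (w(H, P) = -7*(4 + 6) = -7*10 = -70)
v(y, C) = (C + y)/(-70 + C) (v(y, C) = (y + C)/(C - 70) = (C + y)/(-70 + C))
v(-17, 19) - 667*1383 = (19 - 17)/(-70 + 19) - 667*1383 = 2/(-51) - 922461 = -1/51*2 - 922461 = -2/51 - 922461 = -47045513/51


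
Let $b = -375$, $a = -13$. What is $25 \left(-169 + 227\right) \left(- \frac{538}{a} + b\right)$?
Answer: $- \frac{6288650}{13} \approx -4.8374 \cdot 10^{5}$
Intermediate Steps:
$25 \left(-169 + 227\right) \left(- \frac{538}{a} + b\right) = 25 \left(-169 + 227\right) \left(- \frac{538}{-13} - 375\right) = 25 \cdot 58 \left(\left(-538\right) \left(- \frac{1}{13}\right) - 375\right) = 25 \cdot 58 \left(\frac{538}{13} - 375\right) = 25 \cdot 58 \left(- \frac{4337}{13}\right) = 25 \left(- \frac{251546}{13}\right) = - \frac{6288650}{13}$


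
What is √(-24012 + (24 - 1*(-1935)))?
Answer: I*√22053 ≈ 148.5*I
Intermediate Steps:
√(-24012 + (24 - 1*(-1935))) = √(-24012 + (24 + 1935)) = √(-24012 + 1959) = √(-22053) = I*√22053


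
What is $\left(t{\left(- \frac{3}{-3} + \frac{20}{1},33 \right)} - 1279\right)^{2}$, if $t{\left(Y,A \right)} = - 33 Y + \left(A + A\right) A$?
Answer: $42436$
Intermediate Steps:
$t{\left(Y,A \right)} = - 33 Y + 2 A^{2}$ ($t{\left(Y,A \right)} = - 33 Y + 2 A A = - 33 Y + 2 A^{2}$)
$\left(t{\left(- \frac{3}{-3} + \frac{20}{1},33 \right)} - 1279\right)^{2} = \left(\left(- 33 \left(- \frac{3}{-3} + \frac{20}{1}\right) + 2 \cdot 33^{2}\right) - 1279\right)^{2} = \left(\left(- 33 \left(\left(-3\right) \left(- \frac{1}{3}\right) + 20 \cdot 1\right) + 2 \cdot 1089\right) - 1279\right)^{2} = \left(\left(- 33 \left(1 + 20\right) + 2178\right) - 1279\right)^{2} = \left(\left(\left(-33\right) 21 + 2178\right) - 1279\right)^{2} = \left(\left(-693 + 2178\right) - 1279\right)^{2} = \left(1485 - 1279\right)^{2} = 206^{2} = 42436$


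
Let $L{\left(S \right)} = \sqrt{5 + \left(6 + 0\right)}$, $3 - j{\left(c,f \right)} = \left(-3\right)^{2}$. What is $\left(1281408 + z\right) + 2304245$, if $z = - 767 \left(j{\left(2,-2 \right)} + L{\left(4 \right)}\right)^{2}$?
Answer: $3549604 + 9204 \sqrt{11} \approx 3.5801 \cdot 10^{6}$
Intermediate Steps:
$j{\left(c,f \right)} = -6$ ($j{\left(c,f \right)} = 3 - \left(-3\right)^{2} = 3 - 9 = -6$)
$L{\left(S \right)} = \sqrt{11}$ ($L{\left(S \right)} = \sqrt{5 + 6} = \sqrt{11}$)
$z = - 767 \left(-6 + \sqrt{11}\right)^{2} \approx -5522.8$
$\left(1281408 + z\right) + 2304245 = \left(1281408 - \left(36049 - 9204 \sqrt{11}\right)\right) + 2304245 = \left(1245359 + 9204 \sqrt{11}\right) + 2304245 = 3549604 + 9204 \sqrt{11}$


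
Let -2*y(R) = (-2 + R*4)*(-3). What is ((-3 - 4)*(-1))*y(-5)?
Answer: -231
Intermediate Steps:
y(R) = -3 + 6*R (y(R) = -(-2 + R*4)*(-3)/2 = -(-2 + 4*R)*(-3)/2 = -(6 - 12*R)/2 = -3 + 6*R)
((-3 - 4)*(-1))*y(-5) = ((-3 - 4)*(-1))*(-3 + 6*(-5)) = (-7*(-1))*(-3 - 30) = 7*(-33) = -231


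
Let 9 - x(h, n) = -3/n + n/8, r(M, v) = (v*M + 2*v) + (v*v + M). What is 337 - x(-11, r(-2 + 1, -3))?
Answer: 13121/40 ≈ 328.02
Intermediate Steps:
r(M, v) = M + v² + 2*v + M*v (r(M, v) = (M*v + 2*v) + (v² + M) = (2*v + M*v) + (M + v²) = M + v² + 2*v + M*v)
x(h, n) = 9 + 3/n - n/8 (x(h, n) = 9 - (-3/n + n/8) = 9 + (3/n - n/8) = 9 + 3/n - n/8)
337 - x(-11, r(-2 + 1, -3)) = 337 - (9 + 3/((-2 + 1) + (-3)² + 2*(-3) + (-2 + 1)*(-3)) - ((-2 + 1) + (-3)² + 2*(-3) + (-2 + 1)*(-3))/8) = 337 - (9 + 3/(-1 + 9 - 6 - 1*(-3)) - (-1 + 9 - 6 - 1*(-3))/8) = 337 - (9 + 3/(-1 + 9 - 6 + 3) - (-1 + 9 - 6 + 3)/8) = 337 - (9 + 3/5 - ⅛*5) = 337 - (9 + 3*(⅕) - 5/8) = 337 - (9 + ⅗ - 5/8) = 337 - 1*359/40 = 337 - 359/40 = 13121/40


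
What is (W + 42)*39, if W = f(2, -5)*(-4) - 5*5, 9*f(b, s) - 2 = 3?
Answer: 1729/3 ≈ 576.33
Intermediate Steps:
f(b, s) = 5/9 (f(b, s) = 2/9 + (⅑)*3 = 2/9 + ⅓ = 5/9)
W = -245/9 (W = (5/9)*(-4) - 5*5 = -20/9 - 25 = -245/9 ≈ -27.222)
(W + 42)*39 = (-245/9 + 42)*39 = (133/9)*39 = 1729/3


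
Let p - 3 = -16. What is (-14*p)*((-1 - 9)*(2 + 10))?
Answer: -21840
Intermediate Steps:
p = -13 (p = 3 - 16 = -13)
(-14*p)*((-1 - 9)*(2 + 10)) = (-14*(-13))*((-1 - 9)*(2 + 10)) = 182*(-10*12) = 182*(-120) = -21840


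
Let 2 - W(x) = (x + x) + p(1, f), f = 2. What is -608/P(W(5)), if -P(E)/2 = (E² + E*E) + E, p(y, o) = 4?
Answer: 76/69 ≈ 1.1014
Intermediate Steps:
W(x) = -2 - 2*x (W(x) = 2 - ((x + x) + 4) = 2 - (2*x + 4) = 2 - (4 + 2*x) = 2 + (-4 - 2*x) = -2 - 2*x)
P(E) = -4*E² - 2*E (P(E) = -2*((E² + E*E) + E) = -2*((E² + E²) + E) = -2*(2*E² + E) = -2*(E + 2*E²) = -4*E² - 2*E)
-608/P(W(5)) = -608*(-1/(2*(1 + 2*(-2 - 2*5))*(-2 - 2*5))) = -608*(-1/(2*(1 + 2*(-2 - 10))*(-2 - 10))) = -608*1/(24*(1 + 2*(-12))) = -608*1/(24*(1 - 24)) = -608/((-2*(-12)*(-23))) = -608/(-552) = -608*(-1/552) = 76/69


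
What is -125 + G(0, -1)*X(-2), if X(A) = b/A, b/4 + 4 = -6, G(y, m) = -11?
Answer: -345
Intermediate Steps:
b = -40 (b = -16 + 4*(-6) = -16 - 24 = -40)
X(A) = -40/A
-125 + G(0, -1)*X(-2) = -125 - (-440)/(-2) = -125 - (-440)*(-1)/2 = -125 - 11*20 = -125 - 220 = -345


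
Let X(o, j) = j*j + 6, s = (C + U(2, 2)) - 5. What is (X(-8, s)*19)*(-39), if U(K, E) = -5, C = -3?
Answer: -129675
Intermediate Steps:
s = -13 (s = (-3 - 5) - 5 = -8 - 5 = -13)
X(o, j) = 6 + j**2 (X(o, j) = j**2 + 6 = 6 + j**2)
(X(-8, s)*19)*(-39) = ((6 + (-13)**2)*19)*(-39) = ((6 + 169)*19)*(-39) = (175*19)*(-39) = 3325*(-39) = -129675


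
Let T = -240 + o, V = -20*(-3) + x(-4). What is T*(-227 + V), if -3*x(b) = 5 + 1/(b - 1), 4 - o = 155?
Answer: 329613/5 ≈ 65923.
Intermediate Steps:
o = -151 (o = 4 - 1*155 = 4 - 155 = -151)
x(b) = -5/3 - 1/(3*(-1 + b)) (x(b) = -(5 + 1/(b - 1))/3 = -(5 + 1/(-1 + b))/3 = -5/3 - 1/(3*(-1 + b)))
V = 292/5 (V = -20*(-3) + (4 - 5*(-4))/(3*(-1 - 4)) = -5*(-12) + (1/3)*(4 + 20)/(-5) = 60 + (1/3)*(-1/5)*24 = 60 - 8/5 = 292/5 ≈ 58.400)
T = -391 (T = -240 - 151 = -391)
T*(-227 + V) = -391*(-227 + 292/5) = -391*(-843/5) = 329613/5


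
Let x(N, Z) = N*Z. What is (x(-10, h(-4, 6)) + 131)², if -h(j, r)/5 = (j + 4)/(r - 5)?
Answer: 17161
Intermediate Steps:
h(j, r) = -5*(4 + j)/(-5 + r) (h(j, r) = -5*(j + 4)/(r - 5) = -5*(4 + j)/(-5 + r))
(x(-10, h(-4, 6)) + 131)² = (-50*(-4 - 1*(-4))/(-5 + 6) + 131)² = (-50*(-4 + 4)/1 + 131)² = (-50*0 + 131)² = (-10*0 + 131)² = (0 + 131)² = 131² = 17161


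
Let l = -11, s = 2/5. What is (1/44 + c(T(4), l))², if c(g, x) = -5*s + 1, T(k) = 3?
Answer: 1849/1936 ≈ 0.95506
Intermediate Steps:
s = ⅖ (s = 2*(⅕) = ⅖ ≈ 0.40000)
c(g, x) = -1 (c(g, x) = -5*⅖ + 1 = -2 + 1 = -1)
(1/44 + c(T(4), l))² = (1/44 - 1)² = (-43/44)² = 1849/1936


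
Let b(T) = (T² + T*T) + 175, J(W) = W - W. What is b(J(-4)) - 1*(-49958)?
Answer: 50133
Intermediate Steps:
J(W) = 0
b(T) = 175 + 2*T² (b(T) = (T² + T²) + 175 = 2*T² + 175 = 175 + 2*T²)
b(J(-4)) - 1*(-49958) = (175 + 2*0²) - 1*(-49958) = (175 + 2*0) + 49958 = (175 + 0) + 49958 = 175 + 49958 = 50133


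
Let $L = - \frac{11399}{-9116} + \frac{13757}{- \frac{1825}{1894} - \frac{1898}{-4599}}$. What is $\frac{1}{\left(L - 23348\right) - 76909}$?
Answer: $- \frac{599203796}{75037655973367} \approx -7.9854 \cdot 10^{-6}$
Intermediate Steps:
$L = - \frac{14963280997795}{599203796}$ ($L = \left(-11399\right) \left(- \frac{1}{9116}\right) + \frac{13757}{\left(-1825\right) \frac{1}{1894} - - \frac{26}{63}} = \frac{11399}{9116} + \frac{13757}{- \frac{1825}{1894} + \frac{26}{63}} = \frac{11399}{9116} + \frac{13757}{- \frac{65731}{119322}} = \frac{11399}{9116} + 13757 \left(- \frac{119322}{65731}\right) = \frac{11399}{9116} - \frac{1641512754}{65731} = - \frac{14963280997795}{599203796} \approx -24972.0$)
$\frac{1}{\left(L - 23348\right) - 76909} = \frac{1}{\left(- \frac{14963280997795}{599203796} - 23348\right) - 76909} = \frac{1}{- \frac{28953491226803}{599203796} - 76909} = \frac{1}{- \frac{75037655973367}{599203796}} = - \frac{599203796}{75037655973367}$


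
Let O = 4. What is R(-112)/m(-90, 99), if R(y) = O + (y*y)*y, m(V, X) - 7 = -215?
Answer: 351231/52 ≈ 6754.4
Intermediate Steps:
m(V, X) = -208 (m(V, X) = 7 - 215 = -208)
R(y) = 4 + y³ (R(y) = 4 + (y*y)*y = 4 + y²*y = 4 + y³)
R(-112)/m(-90, 99) = (4 + (-112)³)/(-208) = (4 - 1404928)*(-1/208) = -1404924*(-1/208) = 351231/52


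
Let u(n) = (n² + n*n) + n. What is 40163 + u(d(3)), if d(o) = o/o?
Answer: 40166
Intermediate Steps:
d(o) = 1
u(n) = n + 2*n² (u(n) = (n² + n²) + n = 2*n² + n = n + 2*n²)
40163 + u(d(3)) = 40163 + 1*(1 + 2*1) = 40163 + 1*(1 + 2) = 40163 + 1*3 = 40163 + 3 = 40166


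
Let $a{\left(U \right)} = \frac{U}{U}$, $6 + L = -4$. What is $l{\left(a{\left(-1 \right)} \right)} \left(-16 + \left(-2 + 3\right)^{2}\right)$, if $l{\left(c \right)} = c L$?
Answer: $150$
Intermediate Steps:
$L = -10$ ($L = -6 - 4 = -10$)
$a{\left(U \right)} = 1$
$l{\left(c \right)} = - 10 c$ ($l{\left(c \right)} = c \left(-10\right) = - 10 c$)
$l{\left(a{\left(-1 \right)} \right)} \left(-16 + \left(-2 + 3\right)^{2}\right) = \left(-10\right) 1 \left(-16 + \left(-2 + 3\right)^{2}\right) = - 10 \left(-16 + 1^{2}\right) = - 10 \left(-16 + 1\right) = \left(-10\right) \left(-15\right) = 150$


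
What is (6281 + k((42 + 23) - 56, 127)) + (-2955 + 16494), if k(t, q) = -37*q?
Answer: 15121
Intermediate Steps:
(6281 + k((42 + 23) - 56, 127)) + (-2955 + 16494) = (6281 - 37*127) + (-2955 + 16494) = (6281 - 4699) + 13539 = 1582 + 13539 = 15121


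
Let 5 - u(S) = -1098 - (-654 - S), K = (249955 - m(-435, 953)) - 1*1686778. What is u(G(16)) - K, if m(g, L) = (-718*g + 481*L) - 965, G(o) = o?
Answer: 2207014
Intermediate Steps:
m(g, L) = -965 - 718*g + 481*L
K = -2206581 (K = (249955 - (-965 - 718*(-435) + 481*953)) - 1*1686778 = (249955 - (-965 + 312330 + 458393)) - 1686778 = (249955 - 1*769758) - 1686778 = (249955 - 769758) - 1686778 = -519803 - 1686778 = -2206581)
u(S) = 449 - S (u(S) = 5 - (-1098 - (-654 - S)) = 5 - (-1098 + (654 + S)) = 5 - (-444 + S) = 5 + (444 - S) = 449 - S)
u(G(16)) - K = (449 - 1*16) - 1*(-2206581) = (449 - 16) + 2206581 = 433 + 2206581 = 2207014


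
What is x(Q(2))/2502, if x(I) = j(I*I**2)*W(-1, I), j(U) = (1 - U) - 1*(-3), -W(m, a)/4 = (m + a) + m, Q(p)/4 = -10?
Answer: 1792112/417 ≈ 4297.6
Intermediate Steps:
Q(p) = -40 (Q(p) = 4*(-10) = -40)
W(m, a) = -8*m - 4*a (W(m, a) = -4*((m + a) + m) = -4*((a + m) + m) = -4*(a + 2*m) = -8*m - 4*a)
j(U) = 4 - U (j(U) = (1 - U) + 3 = 4 - U)
x(I) = (4 - I**3)*(8 - 4*I) (x(I) = (4 - I*I**2)*(-8*(-1) - 4*I) = (4 - I**3)*(8 - 4*I))
x(Q(2))/2502 = (4*(-4 + (-40)**3)*(-2 - 40))/2502 = (4*(-4 - 64000)*(-42))*(1/2502) = (4*(-64004)*(-42))*(1/2502) = 10752672*(1/2502) = 1792112/417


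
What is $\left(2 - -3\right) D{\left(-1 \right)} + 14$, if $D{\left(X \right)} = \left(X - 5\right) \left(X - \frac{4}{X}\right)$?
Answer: $-76$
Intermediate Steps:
$D{\left(X \right)} = \left(-5 + X\right) \left(X - \frac{4}{X}\right)$
$\left(2 - -3\right) D{\left(-1 \right)} + 14 = \left(2 - -3\right) \left(-4 + \left(-1\right)^{2} - -5 + \frac{20}{-1}\right) + 14 = \left(2 + 3\right) \left(-4 + 1 + 5 + 20 \left(-1\right)\right) + 14 = 5 \left(-4 + 1 + 5 - 20\right) + 14 = 5 \left(-18\right) + 14 = -90 + 14 = -76$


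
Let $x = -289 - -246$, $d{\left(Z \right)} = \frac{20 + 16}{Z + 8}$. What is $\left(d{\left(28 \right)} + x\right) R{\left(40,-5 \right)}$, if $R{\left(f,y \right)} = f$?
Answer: $-1680$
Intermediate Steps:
$d{\left(Z \right)} = \frac{36}{8 + Z}$
$x = -43$ ($x = -289 + 246 = -43$)
$\left(d{\left(28 \right)} + x\right) R{\left(40,-5 \right)} = \left(\frac{36}{8 + 28} - 43\right) 40 = \left(\frac{36}{36} - 43\right) 40 = \left(36 \cdot \frac{1}{36} - 43\right) 40 = \left(1 - 43\right) 40 = \left(-42\right) 40 = -1680$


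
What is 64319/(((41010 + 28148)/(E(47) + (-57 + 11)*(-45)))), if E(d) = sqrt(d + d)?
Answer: 66570165/34579 + 64319*sqrt(94)/69158 ≈ 1934.2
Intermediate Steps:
E(d) = sqrt(2)*sqrt(d) (E(d) = sqrt(2*d) = sqrt(2)*sqrt(d))
64319/(((41010 + 28148)/(E(47) + (-57 + 11)*(-45)))) = 64319/(((41010 + 28148)/(sqrt(2)*sqrt(47) + (-57 + 11)*(-45)))) = 64319/((69158/(sqrt(94) - 46*(-45)))) = 64319/((69158/(sqrt(94) + 2070))) = 64319/((69158/(2070 + sqrt(94)))) = 64319*(1035/34579 + sqrt(94)/69158) = 66570165/34579 + 64319*sqrt(94)/69158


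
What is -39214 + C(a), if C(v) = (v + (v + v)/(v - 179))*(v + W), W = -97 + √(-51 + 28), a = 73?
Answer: -2169446/53 + 3796*I*√23/53 ≈ -40933.0 + 343.49*I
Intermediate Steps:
W = -97 + I*√23 (W = -97 + √(-23) = -97 + I*√23 ≈ -97.0 + 4.7958*I)
C(v) = (v + 2*v/(-179 + v))*(-97 + v + I*√23) (C(v) = (v + (v + v)/(v - 179))*(v + (-97 + I*√23)) = (v + (2*v)/(-179 + v))*(-97 + v + I*√23) = (v + 2*v/(-179 + v))*(-97 + v + I*√23))
-39214 + C(a) = -39214 + 73*(17169 + 73² - 274*73 - 177*I*√23 + I*73*√23)/(-179 + 73) = -39214 + 73*(17169 + 5329 - 20002 - 177*I*√23 + 73*I*√23)/(-106) = -39214 + 73*(-1/106)*(2496 - 104*I*√23) = -39214 + (-91104/53 + 3796*I*√23/53) = -2169446/53 + 3796*I*√23/53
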